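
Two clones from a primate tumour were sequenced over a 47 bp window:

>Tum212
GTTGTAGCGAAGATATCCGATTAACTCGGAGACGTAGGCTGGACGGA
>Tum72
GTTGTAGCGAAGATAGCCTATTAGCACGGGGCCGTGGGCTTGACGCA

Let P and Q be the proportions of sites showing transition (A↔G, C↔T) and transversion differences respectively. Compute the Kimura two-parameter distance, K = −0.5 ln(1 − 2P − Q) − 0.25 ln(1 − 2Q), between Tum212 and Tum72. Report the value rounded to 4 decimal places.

Mismatches occur at site 16 (T/G, transversion), site 19 (G/T, transversion), site 24 (A/G, transition), site 26 (T/A, transversion), site 30 (A/G, transition), site 32 (A/C, transversion), site 36 (A/G, transition), site 41 (G/T, transversion), site 46 (G/C, transversion).
Of the 9 differences, 3 transitions and 6 transversions over 47 sites: P = 3/47 = 0.063830, Q = 6/47 = 0.127660.
d = −0.5·ln(0.744680) − 0.25·ln(0.744680) = −0.5·(-0.294801) − 0.25·(-0.294801) = 0.2211.

0.2211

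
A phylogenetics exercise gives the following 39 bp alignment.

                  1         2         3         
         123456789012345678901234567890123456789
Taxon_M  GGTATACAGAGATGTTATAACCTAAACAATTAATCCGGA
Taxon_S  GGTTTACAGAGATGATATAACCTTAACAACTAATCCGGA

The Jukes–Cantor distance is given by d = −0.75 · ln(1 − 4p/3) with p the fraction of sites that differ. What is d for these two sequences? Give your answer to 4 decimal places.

Differing sites — 4:A/T; 15:T/A; 24:A/T; 30:T/C.
p = 4/39 = 0.102564.
d = −0.75 · ln(1 − (4/3)·0.102564) = −0.75 · ln(0.863248) = −0.75 · (-0.147053) = 0.1103.

0.1103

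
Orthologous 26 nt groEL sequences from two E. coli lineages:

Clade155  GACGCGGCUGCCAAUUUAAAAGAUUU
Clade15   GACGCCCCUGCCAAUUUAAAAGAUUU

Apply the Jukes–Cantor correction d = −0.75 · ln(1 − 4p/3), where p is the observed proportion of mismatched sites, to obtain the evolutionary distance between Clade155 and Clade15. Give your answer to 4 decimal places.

0.0812

Mismatches occur at site 6 (G→C), site 7 (G→C).
p = 2/26 = 0.076923.
d = −0.75 · ln(1 − (4/3)·0.076923) = −0.75 · ln(0.897436) = −0.75 · (-0.108213) = 0.0812.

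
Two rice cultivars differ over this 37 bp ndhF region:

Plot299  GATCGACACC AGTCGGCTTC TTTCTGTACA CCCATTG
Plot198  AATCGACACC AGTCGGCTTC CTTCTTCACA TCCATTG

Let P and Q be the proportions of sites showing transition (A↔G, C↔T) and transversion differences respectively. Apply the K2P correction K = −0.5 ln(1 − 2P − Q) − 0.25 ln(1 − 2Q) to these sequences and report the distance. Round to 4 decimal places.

0.1532

Mismatches occur at site 1 (G↔A, transition), site 21 (T↔C, transition), site 26 (G↔T, transversion), site 27 (T↔C, transition), site 31 (C↔T, transition).
Of the 5 differences, 4 transitions and 1 transversion over 37 sites: P = 4/37 = 0.108108, Q = 1/37 = 0.027027.
d = −0.5·ln(0.756757) − 0.25·ln(0.945946) = −0.5·(-0.278713) − 0.25·(-0.055570) = 0.1532.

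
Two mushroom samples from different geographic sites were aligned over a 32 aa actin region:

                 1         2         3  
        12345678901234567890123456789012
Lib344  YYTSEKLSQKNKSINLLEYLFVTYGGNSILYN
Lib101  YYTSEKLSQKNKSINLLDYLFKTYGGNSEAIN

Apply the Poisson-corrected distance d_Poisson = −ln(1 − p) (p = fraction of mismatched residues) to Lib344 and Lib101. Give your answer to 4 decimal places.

Differing sites — 18:E/D; 22:V/K; 29:I/E; 30:L/A; 31:Y/I.
p = 5/32 = 0.156250.
d = −ln(1 − 0.156250) = −ln(0.843750) = 0.1699.

0.1699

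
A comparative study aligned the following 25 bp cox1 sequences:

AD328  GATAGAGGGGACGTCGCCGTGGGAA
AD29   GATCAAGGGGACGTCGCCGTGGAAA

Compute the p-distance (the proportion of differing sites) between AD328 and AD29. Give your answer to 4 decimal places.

0.1200

Mismatches occur at site 4 (A→C), site 5 (G→A), site 23 (G→A).
There are 3 differences over 25 sites, so p = 3/25 = 0.1200.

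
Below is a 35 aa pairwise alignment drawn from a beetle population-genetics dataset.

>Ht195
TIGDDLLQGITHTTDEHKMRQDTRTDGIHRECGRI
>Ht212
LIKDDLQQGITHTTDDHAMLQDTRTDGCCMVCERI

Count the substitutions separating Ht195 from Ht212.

Differing sites — 1:T/L; 3:G/K; 7:L/Q; 16:E/D; 18:K/A; 20:R/L; 28:I/C; 29:H/C; 30:R/M; 31:E/V; 33:G/E.
That gives 11 mismatches out of 35 aligned sites, so the Hamming distance is 11.

11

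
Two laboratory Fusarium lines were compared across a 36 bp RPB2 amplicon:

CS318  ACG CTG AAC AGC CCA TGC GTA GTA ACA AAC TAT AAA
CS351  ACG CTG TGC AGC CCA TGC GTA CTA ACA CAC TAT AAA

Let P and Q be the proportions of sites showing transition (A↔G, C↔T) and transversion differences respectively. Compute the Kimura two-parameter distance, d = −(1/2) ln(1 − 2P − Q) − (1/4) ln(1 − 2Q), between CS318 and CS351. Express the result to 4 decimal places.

The sequences differ at positions 7 (A/T, transversion), 8 (A/G, transition), 22 (G/C, transversion), 28 (A/C, transversion).
Of the 4 differences, 1 transition and 3 transversions over 36 sites: P = 1/36 = 0.027778, Q = 3/36 = 0.083333.
d = −0.5·ln(0.861111) − 0.25·ln(0.833334) = −0.5·(-0.149532) − 0.25·(-0.182321) = 0.1203.

0.1203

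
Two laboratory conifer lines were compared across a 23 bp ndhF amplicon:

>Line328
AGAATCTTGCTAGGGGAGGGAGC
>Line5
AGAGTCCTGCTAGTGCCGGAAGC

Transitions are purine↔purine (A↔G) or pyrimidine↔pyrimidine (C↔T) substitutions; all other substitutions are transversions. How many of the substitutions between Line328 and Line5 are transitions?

3

The sequences differ at positions 4 (A/G, transition), 7 (T/C, transition), 14 (G/T, transversion), 16 (G/C, transversion), 17 (A/C, transversion), 20 (G/A, transition).
Of the 6 differences, 3 transitions and 3 transversions, so the answer is 3.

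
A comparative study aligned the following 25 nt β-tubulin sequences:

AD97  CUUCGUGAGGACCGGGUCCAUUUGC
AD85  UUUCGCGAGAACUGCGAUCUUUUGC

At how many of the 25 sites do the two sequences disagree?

Mismatches occur at site 1 (C↔U), site 6 (U↔C), site 10 (G↔A), site 13 (C↔U), site 15 (G↔C), site 17 (U↔A), site 18 (C↔U), site 20 (A↔U).
That gives 8 mismatches out of 25 aligned sites, so the Hamming distance is 8.

8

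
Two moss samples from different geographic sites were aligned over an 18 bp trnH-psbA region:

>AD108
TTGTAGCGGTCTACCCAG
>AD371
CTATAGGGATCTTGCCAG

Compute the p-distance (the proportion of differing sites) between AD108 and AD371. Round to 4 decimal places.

0.3333

Differing sites — 1:T/C; 3:G/A; 7:C/G; 9:G/A; 13:A/T; 14:C/G.
There are 6 differences over 18 sites, so p = 6/18 = 0.3333.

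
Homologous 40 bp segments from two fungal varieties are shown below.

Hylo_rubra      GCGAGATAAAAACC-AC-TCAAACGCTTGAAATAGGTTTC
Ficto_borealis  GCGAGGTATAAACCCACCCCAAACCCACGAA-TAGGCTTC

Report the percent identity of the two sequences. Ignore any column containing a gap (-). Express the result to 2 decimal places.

81.08%

Excluding the 3 gap columns leaves 37 comparable sites.
The sequences differ at positions 6 (A/G), 9 (A/T), 19 (T/C), 25 (G/C), 27 (T/A), 28 (T/C), 37 (T/C).
30 of the 37 comparable sites match, so the percent identity is 30/37 × 100 = 81.08%.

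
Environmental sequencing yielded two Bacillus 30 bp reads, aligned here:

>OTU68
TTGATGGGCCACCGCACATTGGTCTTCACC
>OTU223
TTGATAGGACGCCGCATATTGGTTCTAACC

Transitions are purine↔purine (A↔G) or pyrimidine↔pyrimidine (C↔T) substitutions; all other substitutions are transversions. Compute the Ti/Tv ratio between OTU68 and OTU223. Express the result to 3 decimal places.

The sequences differ at positions 6 (G/A, transition), 9 (C/A, transversion), 11 (A/G, transition), 17 (C/T, transition), 24 (C/T, transition), 25 (T/C, transition), 27 (C/A, transversion).
Of the 7 differences, 5 transitions and 2 transversions, so Ti/Tv = 5/2 = 2.500.

2.500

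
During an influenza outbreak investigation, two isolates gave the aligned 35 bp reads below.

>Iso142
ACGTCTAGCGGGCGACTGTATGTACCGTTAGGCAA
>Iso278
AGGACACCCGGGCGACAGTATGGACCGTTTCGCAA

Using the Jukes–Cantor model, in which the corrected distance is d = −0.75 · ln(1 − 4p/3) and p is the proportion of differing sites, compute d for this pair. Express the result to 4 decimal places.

The sequences differ at positions 2 (C/G), 4 (T/A), 6 (T/A), 7 (A/C), 8 (G/C), 17 (T/A), 23 (T/G), 30 (A/T), 31 (G/C).
p = 9/35 = 0.257143.
d = −0.75 · ln(1 − (4/3)·0.257143) = −0.75 · ln(0.657143) = −0.75 · (-0.419854) = 0.3149.

0.3149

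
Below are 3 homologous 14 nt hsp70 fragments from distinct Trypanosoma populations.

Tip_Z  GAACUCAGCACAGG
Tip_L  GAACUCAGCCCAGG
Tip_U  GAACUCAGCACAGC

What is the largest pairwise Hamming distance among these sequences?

Pairwise Hamming distances:
  Tip_Z vs Tip_L: 1
  Tip_Z vs Tip_U: 1
  Tip_L vs Tip_U: 2
The largest is 2, between Tip_L and Tip_U.

2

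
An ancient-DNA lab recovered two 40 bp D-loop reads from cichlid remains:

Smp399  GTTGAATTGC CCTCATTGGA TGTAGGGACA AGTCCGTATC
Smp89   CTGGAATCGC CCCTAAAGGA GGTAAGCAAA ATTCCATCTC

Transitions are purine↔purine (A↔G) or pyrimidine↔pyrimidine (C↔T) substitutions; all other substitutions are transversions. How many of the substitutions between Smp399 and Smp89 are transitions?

5

The sequences differ at positions 1 (G/C, transversion), 3 (T/G, transversion), 8 (T/C, transition), 13 (T/C, transition), 14 (C/T, transition), 16 (T/A, transversion), 17 (T/A, transversion), 21 (T/G, transversion), 25 (G/A, transition), 27 (G/C, transversion), 29 (C/A, transversion), 32 (G/T, transversion), 36 (G/A, transition), 38 (A/C, transversion).
Of the 14 differences, 5 transitions and 9 transversions, so the answer is 5.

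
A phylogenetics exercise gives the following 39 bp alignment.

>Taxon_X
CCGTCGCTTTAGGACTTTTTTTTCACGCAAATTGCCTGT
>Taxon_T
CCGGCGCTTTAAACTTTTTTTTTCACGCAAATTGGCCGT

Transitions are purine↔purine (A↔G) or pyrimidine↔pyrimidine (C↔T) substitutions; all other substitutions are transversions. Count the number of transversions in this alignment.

Mismatches occur at site 4 (T↔G, transversion), site 12 (G↔A, transition), site 13 (G↔A, transition), site 14 (A↔C, transversion), site 15 (C↔T, transition), site 35 (C↔G, transversion), site 37 (T↔C, transition).
Of the 7 differences, 4 transitions and 3 transversions, so the answer is 3.

3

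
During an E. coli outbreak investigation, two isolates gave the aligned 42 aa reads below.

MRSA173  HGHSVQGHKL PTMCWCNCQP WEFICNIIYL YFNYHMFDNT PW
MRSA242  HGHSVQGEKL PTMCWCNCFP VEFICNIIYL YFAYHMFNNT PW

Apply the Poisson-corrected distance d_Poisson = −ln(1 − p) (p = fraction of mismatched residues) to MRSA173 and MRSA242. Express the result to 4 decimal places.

0.1268

The sequences differ at positions 8 (H/E), 19 (Q/F), 21 (W/V), 33 (N/A), 38 (D/N).
p = 5/42 = 0.119048.
d = −ln(1 − 0.119048) = −ln(0.880952) = 0.1268.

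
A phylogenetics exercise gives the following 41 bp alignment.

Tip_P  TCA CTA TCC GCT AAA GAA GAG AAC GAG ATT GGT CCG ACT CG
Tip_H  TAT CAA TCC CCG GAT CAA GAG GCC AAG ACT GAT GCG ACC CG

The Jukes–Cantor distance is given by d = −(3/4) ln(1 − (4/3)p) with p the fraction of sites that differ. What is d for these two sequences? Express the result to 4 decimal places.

0.5018

The sequences differ at positions 2 (C/A), 3 (A/T), 5 (T/A), 10 (G/C), 12 (T/G), 13 (A/G), 15 (A/T), 16 (G/C), 22 (A/G), 23 (A/C), 25 (G/A), 29 (T/C), 32 (G/A), 34 (C/G), 39 (T/C).
p = 15/41 = 0.365854.
d = −0.75 · ln(1 − (4/3)·0.365854) = −0.75 · ln(0.512195) = −0.75 · (-0.669050) = 0.5018.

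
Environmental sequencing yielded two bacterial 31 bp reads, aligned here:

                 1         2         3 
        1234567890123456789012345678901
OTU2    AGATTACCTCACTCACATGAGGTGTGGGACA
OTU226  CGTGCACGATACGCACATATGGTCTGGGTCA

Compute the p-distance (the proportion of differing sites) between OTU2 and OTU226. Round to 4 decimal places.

0.3871

Mismatches occur at site 1 (A↔C), site 3 (A↔T), site 4 (T↔G), site 5 (T↔C), site 8 (C↔G), site 9 (T↔A), site 10 (C↔T), site 13 (T↔G), site 19 (G↔A), site 20 (A↔T), site 24 (G↔C), site 29 (A↔T).
There are 12 differences over 31 sites, so p = 12/31 = 0.3871.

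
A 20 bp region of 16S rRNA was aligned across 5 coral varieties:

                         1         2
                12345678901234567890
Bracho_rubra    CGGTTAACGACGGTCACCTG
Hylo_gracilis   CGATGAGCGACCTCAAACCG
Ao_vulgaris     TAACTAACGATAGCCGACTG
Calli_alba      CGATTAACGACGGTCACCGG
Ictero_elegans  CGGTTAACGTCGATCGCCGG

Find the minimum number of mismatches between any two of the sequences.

Pairwise Hamming distances:
  Bracho_rubra vs Hylo_gracilis: 9
  Bracho_rubra vs Ao_vulgaris: 9
  Bracho_rubra vs Calli_alba: 2
  Bracho_rubra vs Ictero_elegans: 4
  Hylo_gracilis vs Ao_vulgaris: 11
  Hylo_gracilis vs Calli_alba: 8
  Hylo_gracilis vs Ictero_elegans: 11
  Ao_vulgaris vs Calli_alba: 9
  Ao_vulgaris vs Ictero_elegans: 11
  Calli_alba vs Ictero_elegans: 4
The smallest is 2, between Bracho_rubra and Calli_alba.

2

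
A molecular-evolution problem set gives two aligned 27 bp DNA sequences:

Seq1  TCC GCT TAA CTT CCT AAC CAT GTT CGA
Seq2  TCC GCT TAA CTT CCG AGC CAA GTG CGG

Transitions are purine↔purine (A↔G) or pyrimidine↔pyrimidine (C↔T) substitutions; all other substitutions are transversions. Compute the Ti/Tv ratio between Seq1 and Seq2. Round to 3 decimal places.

The sequences differ at positions 15 (T/G, transversion), 17 (A/G, transition), 21 (T/A, transversion), 24 (T/G, transversion), 27 (A/G, transition).
Of the 5 differences, 2 transitions and 3 transversions, so Ti/Tv = 2/3 = 0.667.

0.667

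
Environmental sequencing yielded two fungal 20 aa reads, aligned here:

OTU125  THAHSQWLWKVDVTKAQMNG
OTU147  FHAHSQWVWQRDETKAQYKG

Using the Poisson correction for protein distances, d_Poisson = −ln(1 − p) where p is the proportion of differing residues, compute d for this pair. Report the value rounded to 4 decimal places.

Mismatches occur at site 1 (T→F), site 8 (L→V), site 10 (K→Q), site 11 (V→R), site 13 (V→E), site 18 (M→Y), site 19 (N→K).
p = 7/20 = 0.350000.
d = −ln(1 − 0.350000) = −ln(0.650000) = 0.4308.

0.4308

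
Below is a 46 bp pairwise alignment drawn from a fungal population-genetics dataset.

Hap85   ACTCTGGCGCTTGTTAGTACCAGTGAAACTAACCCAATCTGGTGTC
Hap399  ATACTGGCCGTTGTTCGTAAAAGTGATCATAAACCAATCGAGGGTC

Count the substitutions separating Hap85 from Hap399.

14

Differing sites — 2:C/T; 3:T/A; 9:G/C; 10:C/G; 16:A/C; 20:C/A; 21:C/A; 27:A/T; 28:A/C; 29:C/A; 33:C/A; 40:T/G; 41:G/A; 43:T/G.
That gives 14 mismatches out of 46 aligned sites, so the Hamming distance is 14.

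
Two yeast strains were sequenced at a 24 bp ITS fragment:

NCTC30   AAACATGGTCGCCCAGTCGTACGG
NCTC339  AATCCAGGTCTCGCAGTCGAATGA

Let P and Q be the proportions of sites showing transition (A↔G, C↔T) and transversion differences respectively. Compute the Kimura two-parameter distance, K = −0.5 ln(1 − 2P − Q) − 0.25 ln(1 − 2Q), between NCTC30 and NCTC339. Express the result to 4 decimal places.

Differing sites — 3:A/T (Tv); 5:A/C (Tv); 6:T/A (Tv); 11:G/T (Tv); 13:C/G (Tv); 20:T/A (Tv); 22:C/T (Ti); 24:G/A (Ti).
Of the 8 differences, 2 transitions and 6 transversions over 24 sites: P = 2/24 = 0.083333, Q = 6/24 = 0.250000.
d = −0.5·ln(0.583334) − 0.25·ln(0.500000) = −0.5·(-0.538995) − 0.25·(-0.693147) = 0.4428.

0.4428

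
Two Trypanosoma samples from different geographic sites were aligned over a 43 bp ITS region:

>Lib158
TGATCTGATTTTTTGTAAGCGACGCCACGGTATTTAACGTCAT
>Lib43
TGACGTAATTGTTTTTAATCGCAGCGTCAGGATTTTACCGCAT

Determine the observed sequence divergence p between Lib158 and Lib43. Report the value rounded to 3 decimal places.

The sequences differ at positions 4 (T/C), 5 (C/G), 7 (G/A), 11 (T/G), 15 (G/T), 19 (G/T), 22 (A/C), 23 (C/A), 26 (C/G), 27 (A/T), 29 (G/A), 31 (T/G), 36 (A/T), 39 (G/C), 40 (T/G).
There are 15 differences over 43 sites, so p = 15/43 = 0.349.

0.349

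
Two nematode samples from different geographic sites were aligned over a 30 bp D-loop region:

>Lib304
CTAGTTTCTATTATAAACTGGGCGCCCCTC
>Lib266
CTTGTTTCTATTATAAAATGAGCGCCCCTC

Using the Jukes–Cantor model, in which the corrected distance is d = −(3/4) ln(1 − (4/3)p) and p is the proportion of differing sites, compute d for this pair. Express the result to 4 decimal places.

0.1073

Mismatches occur at site 3 (A→T), site 18 (C→A), site 21 (G→A).
p = 3/30 = 0.100000.
d = −0.75 · ln(1 − (4/3)·0.100000) = −0.75 · ln(0.866667) = −0.75 · (-0.143100) = 0.1073.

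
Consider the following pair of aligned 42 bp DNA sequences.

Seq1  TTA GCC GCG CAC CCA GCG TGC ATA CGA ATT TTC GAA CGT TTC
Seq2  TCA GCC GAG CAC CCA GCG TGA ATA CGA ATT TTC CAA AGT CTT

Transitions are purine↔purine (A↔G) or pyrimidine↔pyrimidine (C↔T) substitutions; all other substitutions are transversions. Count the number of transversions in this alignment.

4

Mismatches occur at site 2 (T/C, transition), site 8 (C/A, transversion), site 21 (C/A, transversion), site 34 (G/C, transversion), site 37 (C/A, transversion), site 40 (T/C, transition), site 42 (C/T, transition).
Of the 7 differences, 3 transitions and 4 transversions, so the answer is 4.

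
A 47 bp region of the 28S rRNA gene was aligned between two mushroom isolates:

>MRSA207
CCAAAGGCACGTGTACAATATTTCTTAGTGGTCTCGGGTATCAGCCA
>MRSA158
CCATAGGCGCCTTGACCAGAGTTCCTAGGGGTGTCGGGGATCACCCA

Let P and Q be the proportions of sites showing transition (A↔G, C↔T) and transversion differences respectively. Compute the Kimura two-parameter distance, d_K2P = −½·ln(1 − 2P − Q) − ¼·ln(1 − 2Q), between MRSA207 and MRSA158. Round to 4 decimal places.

0.3500

The sequences differ at positions 4 (A/T, transversion), 9 (A/G, transition), 11 (G/C, transversion), 13 (G/T, transversion), 14 (T/G, transversion), 17 (A/C, transversion), 19 (T/G, transversion), 21 (T/G, transversion), 25 (T/C, transition), 29 (T/G, transversion), 33 (C/G, transversion), 39 (T/G, transversion), 44 (G/C, transversion).
Of the 13 differences, 2 transitions and 11 transversions over 47 sites: P = 2/47 = 0.042553, Q = 11/47 = 0.234043.
d = −0.5·ln(0.680851) − 0.25·ln(0.531914) = −0.5·(-0.384412) − 0.25·(-0.631273) = 0.3500.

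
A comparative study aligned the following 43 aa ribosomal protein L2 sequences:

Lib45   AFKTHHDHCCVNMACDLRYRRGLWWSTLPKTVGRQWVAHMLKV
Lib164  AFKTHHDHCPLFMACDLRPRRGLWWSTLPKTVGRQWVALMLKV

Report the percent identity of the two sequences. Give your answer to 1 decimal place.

Mismatches occur at site 10 (C/P), site 11 (V/L), site 12 (N/F), site 19 (Y/P), site 39 (H/L).
38 of the 43 sites match, so the percent identity is 38/43 × 100 = 88.4%.

88.4%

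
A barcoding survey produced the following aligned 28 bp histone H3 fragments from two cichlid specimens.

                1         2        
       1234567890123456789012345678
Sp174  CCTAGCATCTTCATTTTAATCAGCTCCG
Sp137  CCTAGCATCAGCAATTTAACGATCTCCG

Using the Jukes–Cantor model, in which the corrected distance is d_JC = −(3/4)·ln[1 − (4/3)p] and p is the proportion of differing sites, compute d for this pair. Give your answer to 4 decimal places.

0.2524

The sequences differ at positions 10 (T/A), 11 (T/G), 14 (T/A), 20 (T/C), 21 (C/G), 23 (G/T).
p = 6/28 = 0.214286.
d = −0.75 · ln(1 − (4/3)·0.214286) = −0.75 · ln(0.714285) = −0.75 · (-0.336473) = 0.2524.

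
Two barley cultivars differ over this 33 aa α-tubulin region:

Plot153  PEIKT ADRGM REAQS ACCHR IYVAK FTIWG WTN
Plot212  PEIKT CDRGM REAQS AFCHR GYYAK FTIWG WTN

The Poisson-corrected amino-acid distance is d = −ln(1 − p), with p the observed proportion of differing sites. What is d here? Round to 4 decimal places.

Differing sites — 6:A/C; 17:C/F; 21:I/G; 23:V/Y.
p = 4/33 = 0.121212.
d = −ln(1 − 0.121212) = −ln(0.878788) = 0.1292.

0.1292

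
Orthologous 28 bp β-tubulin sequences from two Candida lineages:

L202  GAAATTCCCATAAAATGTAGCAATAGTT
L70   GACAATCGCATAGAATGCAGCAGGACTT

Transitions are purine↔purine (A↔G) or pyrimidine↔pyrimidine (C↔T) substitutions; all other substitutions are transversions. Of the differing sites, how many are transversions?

The sequences differ at positions 3 (A/C, transversion), 5 (T/A, transversion), 8 (C/G, transversion), 13 (A/G, transition), 18 (T/C, transition), 23 (A/G, transition), 24 (T/G, transversion), 26 (G/C, transversion).
Of the 8 differences, 3 transitions and 5 transversions, so the answer is 5.

5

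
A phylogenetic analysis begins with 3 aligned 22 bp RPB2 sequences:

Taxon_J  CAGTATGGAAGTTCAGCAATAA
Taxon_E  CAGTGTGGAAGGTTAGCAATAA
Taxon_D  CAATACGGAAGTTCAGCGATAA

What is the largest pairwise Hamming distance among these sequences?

Pairwise Hamming distances:
  Taxon_J vs Taxon_E: 3
  Taxon_J vs Taxon_D: 3
  Taxon_E vs Taxon_D: 6
The largest is 6, between Taxon_E and Taxon_D.

6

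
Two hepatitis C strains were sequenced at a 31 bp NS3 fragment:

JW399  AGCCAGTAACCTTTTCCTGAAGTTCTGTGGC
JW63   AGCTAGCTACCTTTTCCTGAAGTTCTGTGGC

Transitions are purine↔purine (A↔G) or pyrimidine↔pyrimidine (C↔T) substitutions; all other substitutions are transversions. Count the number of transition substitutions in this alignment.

The sequences differ at positions 4 (C/T, transition), 7 (T/C, transition), 8 (A/T, transversion).
Of the 3 differences, 2 transitions and 1 transversion, so the answer is 2.

2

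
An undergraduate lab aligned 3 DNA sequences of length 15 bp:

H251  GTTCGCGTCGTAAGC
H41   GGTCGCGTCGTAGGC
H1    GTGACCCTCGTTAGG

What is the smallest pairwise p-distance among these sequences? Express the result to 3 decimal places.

0.133

Pairwise Hamming distances:
  H251 vs H41: 2
  H251 vs H1: 6
  H41 vs H1: 8
The smallest is 2 mismatches, between H251 and H41; p = 2/15 = 0.133.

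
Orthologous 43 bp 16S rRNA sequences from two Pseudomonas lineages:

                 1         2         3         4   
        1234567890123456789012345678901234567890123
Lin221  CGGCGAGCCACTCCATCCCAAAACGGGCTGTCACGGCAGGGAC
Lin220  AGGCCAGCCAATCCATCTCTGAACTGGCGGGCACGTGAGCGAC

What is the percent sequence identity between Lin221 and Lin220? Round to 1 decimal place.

72.1%

The sequences differ at positions 1 (C/A), 5 (G/C), 11 (C/A), 18 (C/T), 20 (A/T), 21 (A/G), 25 (G/T), 29 (T/G), 31 (T/G), 36 (G/T), 37 (C/G), 40 (G/C).
31 of the 43 sites match, so the percent identity is 31/43 × 100 = 72.1%.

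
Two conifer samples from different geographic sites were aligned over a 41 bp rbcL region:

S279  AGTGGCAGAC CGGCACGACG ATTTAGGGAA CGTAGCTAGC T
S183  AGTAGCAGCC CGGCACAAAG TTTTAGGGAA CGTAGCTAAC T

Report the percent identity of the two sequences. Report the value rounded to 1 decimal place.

85.4%

Differing sites — 4:G/A; 9:A/C; 17:G/A; 19:C/A; 21:A/T; 39:G/A.
35 of the 41 sites match, so the percent identity is 35/41 × 100 = 85.4%.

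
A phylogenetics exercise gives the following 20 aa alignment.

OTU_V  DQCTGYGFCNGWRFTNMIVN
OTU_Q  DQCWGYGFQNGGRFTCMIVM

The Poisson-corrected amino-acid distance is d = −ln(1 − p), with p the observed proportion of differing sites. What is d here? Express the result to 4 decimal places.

0.2877

Differing sites — 4:T/W; 9:C/Q; 12:W/G; 16:N/C; 20:N/M.
p = 5/20 = 0.250000.
d = −ln(1 − 0.250000) = −ln(0.750000) = 0.2877.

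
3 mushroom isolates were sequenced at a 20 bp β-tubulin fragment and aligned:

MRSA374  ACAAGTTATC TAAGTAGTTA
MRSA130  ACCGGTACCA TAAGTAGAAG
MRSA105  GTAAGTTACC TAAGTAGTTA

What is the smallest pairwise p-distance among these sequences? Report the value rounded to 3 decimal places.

Pairwise Hamming distances:
  MRSA374 vs MRSA130: 9
  MRSA374 vs MRSA105: 3
  MRSA130 vs MRSA105: 10
The smallest is 3 mismatches, between MRSA374 and MRSA105; p = 3/20 = 0.150.

0.150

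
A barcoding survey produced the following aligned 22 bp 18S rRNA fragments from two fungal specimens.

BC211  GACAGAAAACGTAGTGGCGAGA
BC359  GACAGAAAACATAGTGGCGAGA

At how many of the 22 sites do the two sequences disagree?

Differing sites — 11:G/A.
That gives 1 mismatch out of 22 aligned sites, so the Hamming distance is 1.

1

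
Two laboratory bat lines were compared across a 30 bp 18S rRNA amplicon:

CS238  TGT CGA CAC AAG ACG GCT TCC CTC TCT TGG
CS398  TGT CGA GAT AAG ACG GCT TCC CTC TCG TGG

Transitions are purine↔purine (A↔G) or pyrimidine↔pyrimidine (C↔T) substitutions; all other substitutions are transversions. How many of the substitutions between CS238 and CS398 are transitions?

Mismatches occur at site 7 (C/G, transversion), site 9 (C/T, transition), site 27 (T/G, transversion).
Of the 3 differences, 1 transition and 2 transversions, so the answer is 1.

1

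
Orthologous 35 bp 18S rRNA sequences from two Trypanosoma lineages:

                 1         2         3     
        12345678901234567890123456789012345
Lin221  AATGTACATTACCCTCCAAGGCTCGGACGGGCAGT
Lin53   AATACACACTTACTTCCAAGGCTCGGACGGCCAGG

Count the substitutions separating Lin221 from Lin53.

Mismatches occur at site 4 (G→A), site 5 (T→C), site 9 (T→C), site 11 (A→T), site 12 (C→A), site 14 (C→T), site 31 (G→C), site 35 (T→G).
That gives 8 mismatches out of 35 aligned sites, so the Hamming distance is 8.

8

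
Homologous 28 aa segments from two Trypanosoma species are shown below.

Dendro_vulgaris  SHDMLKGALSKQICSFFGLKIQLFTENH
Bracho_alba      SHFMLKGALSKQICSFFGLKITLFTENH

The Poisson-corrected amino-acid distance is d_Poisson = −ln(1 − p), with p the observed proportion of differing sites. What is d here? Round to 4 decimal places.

0.0741

Differing sites — 3:D/F; 22:Q/T.
p = 2/28 = 0.071429.
d = −ln(1 − 0.071429) = −ln(0.928571) = 0.0741.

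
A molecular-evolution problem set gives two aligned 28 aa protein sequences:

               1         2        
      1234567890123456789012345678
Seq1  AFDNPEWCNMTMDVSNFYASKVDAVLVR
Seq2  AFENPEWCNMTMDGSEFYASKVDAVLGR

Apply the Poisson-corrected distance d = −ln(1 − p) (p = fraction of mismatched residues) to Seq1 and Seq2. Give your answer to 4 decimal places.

The sequences differ at positions 3 (D/E), 14 (V/G), 16 (N/E), 27 (V/G).
p = 4/28 = 0.142857.
d = −ln(1 − 0.142857) = −ln(0.857143) = 0.1542.

0.1542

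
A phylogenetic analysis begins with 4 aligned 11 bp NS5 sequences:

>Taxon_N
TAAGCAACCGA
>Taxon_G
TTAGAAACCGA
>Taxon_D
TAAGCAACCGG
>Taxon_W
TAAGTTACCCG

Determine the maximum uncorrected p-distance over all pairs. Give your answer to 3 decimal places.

Pairwise Hamming distances:
  Taxon_N vs Taxon_G: 2
  Taxon_N vs Taxon_D: 1
  Taxon_N vs Taxon_W: 4
  Taxon_G vs Taxon_D: 3
  Taxon_G vs Taxon_W: 5
  Taxon_D vs Taxon_W: 3
The largest is 5 mismatches, between Taxon_G and Taxon_W; p = 5/11 = 0.455.

0.455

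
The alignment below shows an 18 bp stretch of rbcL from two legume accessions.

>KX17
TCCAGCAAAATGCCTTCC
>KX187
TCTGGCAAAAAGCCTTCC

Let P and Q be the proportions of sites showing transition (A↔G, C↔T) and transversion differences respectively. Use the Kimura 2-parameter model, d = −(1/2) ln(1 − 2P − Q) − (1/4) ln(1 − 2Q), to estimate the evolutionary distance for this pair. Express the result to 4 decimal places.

Differing sites — 3:C/T (Ti); 4:A/G (Ti); 11:T/A (Tv).
Of the 3 differences, 2 transitions and 1 transversion over 18 sites: P = 2/18 = 0.111111, Q = 1/18 = 0.055556.
d = −0.5·ln(0.722222) − 0.25·ln(0.888888) = −0.5·(-0.325423) − 0.25·(-0.117784) = 0.1922.

0.1922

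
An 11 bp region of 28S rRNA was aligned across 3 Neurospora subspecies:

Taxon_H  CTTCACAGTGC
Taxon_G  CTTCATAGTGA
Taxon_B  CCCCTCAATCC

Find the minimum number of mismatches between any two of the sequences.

Pairwise Hamming distances:
  Taxon_H vs Taxon_G: 2
  Taxon_H vs Taxon_B: 5
  Taxon_G vs Taxon_B: 7
The smallest is 2, between Taxon_H and Taxon_G.

2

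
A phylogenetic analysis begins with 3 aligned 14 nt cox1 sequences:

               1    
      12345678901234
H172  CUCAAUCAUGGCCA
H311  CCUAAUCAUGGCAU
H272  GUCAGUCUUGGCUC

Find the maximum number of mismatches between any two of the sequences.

Pairwise Hamming distances:
  H172 vs H311: 4
  H172 vs H272: 5
  H311 vs H272: 7
The largest is 7, between H311 and H272.

7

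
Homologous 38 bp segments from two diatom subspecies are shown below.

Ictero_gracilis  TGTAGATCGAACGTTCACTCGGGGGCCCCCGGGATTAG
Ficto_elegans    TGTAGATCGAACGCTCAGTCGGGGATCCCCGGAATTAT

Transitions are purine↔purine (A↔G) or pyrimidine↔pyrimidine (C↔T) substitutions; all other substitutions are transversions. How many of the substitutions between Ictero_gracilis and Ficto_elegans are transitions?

4

Mismatches occur at site 14 (T↔C, transition), site 18 (C↔G, transversion), site 25 (G↔A, transition), site 26 (C↔T, transition), site 33 (G↔A, transition), site 38 (G↔T, transversion).
Of the 6 differences, 4 transitions and 2 transversions, so the answer is 4.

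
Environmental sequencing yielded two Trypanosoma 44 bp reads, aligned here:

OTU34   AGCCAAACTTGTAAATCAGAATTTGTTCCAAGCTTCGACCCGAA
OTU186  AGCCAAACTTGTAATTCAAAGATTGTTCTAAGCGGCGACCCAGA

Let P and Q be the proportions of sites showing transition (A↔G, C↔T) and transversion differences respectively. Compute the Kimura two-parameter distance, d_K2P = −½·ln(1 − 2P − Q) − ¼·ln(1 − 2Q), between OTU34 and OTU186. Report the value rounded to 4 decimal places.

0.2417

Mismatches occur at site 15 (A→T, transversion), site 19 (G→A, transition), site 21 (A→G, transition), site 22 (T→A, transversion), site 29 (C→T, transition), site 34 (T→G, transversion), site 35 (T→G, transversion), site 42 (G→A, transition), site 43 (A→G, transition).
Of the 9 differences, 5 transitions and 4 transversions over 44 sites: P = 5/44 = 0.113636, Q = 4/44 = 0.090909.
d = −0.5·ln(0.681819) − 0.25·ln(0.818182) = −0.5·(-0.382991) − 0.25·(-0.200670) = 0.2417.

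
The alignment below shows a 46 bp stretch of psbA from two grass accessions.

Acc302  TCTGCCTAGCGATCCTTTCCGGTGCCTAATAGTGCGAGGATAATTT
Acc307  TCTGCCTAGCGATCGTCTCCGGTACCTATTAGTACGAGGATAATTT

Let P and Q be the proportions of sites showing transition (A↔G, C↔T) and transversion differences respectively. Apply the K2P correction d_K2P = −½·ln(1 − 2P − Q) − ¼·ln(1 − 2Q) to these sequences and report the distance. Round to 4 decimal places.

0.1183

The sequences differ at positions 15 (C/G, transversion), 17 (T/C, transition), 24 (G/A, transition), 29 (A/T, transversion), 34 (G/A, transition).
Of the 5 differences, 3 transitions and 2 transversions over 46 sites: P = 3/46 = 0.065217, Q = 2/46 = 0.043478.
d = −0.5·ln(0.826088) − 0.25·ln(0.913044) = −0.5·(-0.191054) − 0.25·(-0.090971) = 0.1183.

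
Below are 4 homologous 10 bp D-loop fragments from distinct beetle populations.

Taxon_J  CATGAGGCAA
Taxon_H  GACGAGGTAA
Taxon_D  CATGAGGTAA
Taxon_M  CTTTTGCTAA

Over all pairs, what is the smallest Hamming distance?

1

Pairwise Hamming distances:
  Taxon_J vs Taxon_H: 3
  Taxon_J vs Taxon_D: 1
  Taxon_J vs Taxon_M: 5
  Taxon_H vs Taxon_D: 2
  Taxon_H vs Taxon_M: 6
  Taxon_D vs Taxon_M: 4
The smallest is 1, between Taxon_J and Taxon_D.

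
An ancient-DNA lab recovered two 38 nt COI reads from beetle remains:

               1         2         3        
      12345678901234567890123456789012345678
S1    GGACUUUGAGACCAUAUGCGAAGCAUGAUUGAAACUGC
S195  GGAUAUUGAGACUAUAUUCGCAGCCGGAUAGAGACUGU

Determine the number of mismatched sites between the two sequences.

10

The sequences differ at positions 4 (C/U), 5 (U/A), 13 (C/U), 18 (G/U), 21 (A/C), 25 (A/C), 26 (U/G), 30 (U/A), 33 (A/G), 38 (C/U).
That gives 10 mismatches out of 38 aligned sites, so the Hamming distance is 10.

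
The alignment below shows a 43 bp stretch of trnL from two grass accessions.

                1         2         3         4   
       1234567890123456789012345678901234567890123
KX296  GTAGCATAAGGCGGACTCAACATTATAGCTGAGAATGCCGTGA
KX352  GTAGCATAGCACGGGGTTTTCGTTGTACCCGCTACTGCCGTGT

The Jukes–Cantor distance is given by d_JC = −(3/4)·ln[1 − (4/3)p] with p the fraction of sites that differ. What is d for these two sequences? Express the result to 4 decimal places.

Differing sites — 9:A/G; 10:G/C; 11:G/A; 15:A/G; 16:C/G; 18:C/T; 19:A/T; 20:A/T; 22:A/G; 25:A/G; 28:G/C; 30:T/C; 32:A/C; 33:G/T; 35:A/C; 43:A/T.
p = 16/43 = 0.372093.
d = −0.75 · ln(1 − (4/3)·0.372093) = −0.75 · ln(0.503876) = −0.75 · (-0.685425) = 0.5141.

0.5141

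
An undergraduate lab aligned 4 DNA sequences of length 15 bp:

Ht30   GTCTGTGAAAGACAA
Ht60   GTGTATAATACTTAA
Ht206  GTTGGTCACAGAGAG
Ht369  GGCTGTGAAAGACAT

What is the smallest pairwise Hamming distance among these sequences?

2

Pairwise Hamming distances:
  Ht30 vs Ht60: 7
  Ht30 vs Ht206: 6
  Ht30 vs Ht369: 2
  Ht60 vs Ht206: 9
  Ht60 vs Ht369: 9
  Ht206 vs Ht369: 7
The smallest is 2, between Ht30 and Ht369.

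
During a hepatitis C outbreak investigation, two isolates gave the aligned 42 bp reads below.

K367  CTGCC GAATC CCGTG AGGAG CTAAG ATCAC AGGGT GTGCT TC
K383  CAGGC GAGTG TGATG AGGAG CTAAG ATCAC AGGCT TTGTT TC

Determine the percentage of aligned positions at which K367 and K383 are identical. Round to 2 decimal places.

Mismatches occur at site 2 (T/A), site 4 (C/G), site 8 (A/G), site 10 (C/G), site 11 (C/T), site 12 (C/G), site 13 (G/A), site 34 (G/C), site 36 (G/T), site 39 (C/T).
32 of the 42 sites match, so the percent identity is 32/42 × 100 = 76.19%.

76.19%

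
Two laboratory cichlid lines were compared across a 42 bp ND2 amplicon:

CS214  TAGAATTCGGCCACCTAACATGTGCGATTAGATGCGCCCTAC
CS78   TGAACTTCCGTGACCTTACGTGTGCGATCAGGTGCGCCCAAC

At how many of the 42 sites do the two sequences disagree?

Mismatches occur at site 2 (A↔G), site 3 (G↔A), site 5 (A↔C), site 9 (G↔C), site 11 (C↔T), site 12 (C↔G), site 17 (A↔T), site 20 (A↔G), site 29 (T↔C), site 32 (A↔G), site 40 (T↔A).
That gives 11 mismatches out of 42 aligned sites, so the Hamming distance is 11.

11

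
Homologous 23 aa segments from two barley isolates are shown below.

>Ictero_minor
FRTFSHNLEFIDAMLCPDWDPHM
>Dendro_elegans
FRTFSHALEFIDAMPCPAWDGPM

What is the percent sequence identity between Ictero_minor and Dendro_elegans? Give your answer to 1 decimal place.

Differing sites — 7:N/A; 15:L/P; 18:D/A; 21:P/G; 22:H/P.
18 of the 23 sites match, so the percent identity is 18/23 × 100 = 78.3%.

78.3%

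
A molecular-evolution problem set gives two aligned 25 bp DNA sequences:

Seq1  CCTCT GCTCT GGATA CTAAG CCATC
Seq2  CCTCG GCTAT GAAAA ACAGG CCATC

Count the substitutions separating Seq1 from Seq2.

7

Mismatches occur at site 5 (T/G), site 9 (C/A), site 12 (G/A), site 14 (T/A), site 16 (C/A), site 17 (T/C), site 19 (A/G).
That gives 7 mismatches out of 25 aligned sites, so the Hamming distance is 7.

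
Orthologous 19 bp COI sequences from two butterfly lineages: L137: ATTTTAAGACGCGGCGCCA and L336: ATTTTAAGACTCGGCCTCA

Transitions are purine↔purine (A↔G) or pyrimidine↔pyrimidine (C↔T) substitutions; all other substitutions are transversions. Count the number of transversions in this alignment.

2

Mismatches occur at site 11 (G/T, transversion), site 16 (G/C, transversion), site 17 (C/T, transition).
Of the 3 differences, 1 transition and 2 transversions, so the answer is 2.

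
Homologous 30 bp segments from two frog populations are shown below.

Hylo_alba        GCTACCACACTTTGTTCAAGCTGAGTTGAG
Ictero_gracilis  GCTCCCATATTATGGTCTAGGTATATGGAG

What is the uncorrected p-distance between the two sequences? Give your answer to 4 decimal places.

0.3667

The sequences differ at positions 4 (A/C), 8 (C/T), 10 (C/T), 12 (T/A), 15 (T/G), 18 (A/T), 21 (C/G), 23 (G/A), 24 (A/T), 25 (G/A), 27 (T/G).
There are 11 differences over 30 sites, so p = 11/30 = 0.3667.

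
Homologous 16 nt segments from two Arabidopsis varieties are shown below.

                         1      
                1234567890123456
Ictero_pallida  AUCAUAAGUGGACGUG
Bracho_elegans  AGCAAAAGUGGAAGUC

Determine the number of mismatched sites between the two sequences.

4

Mismatches occur at site 2 (U→G), site 5 (U→A), site 13 (C→A), site 16 (G→C).
That gives 4 mismatches out of 16 aligned sites, so the Hamming distance is 4.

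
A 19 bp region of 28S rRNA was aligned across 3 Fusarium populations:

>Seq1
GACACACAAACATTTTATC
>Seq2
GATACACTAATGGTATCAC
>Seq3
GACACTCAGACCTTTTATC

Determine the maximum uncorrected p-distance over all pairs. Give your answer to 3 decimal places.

0.526

Pairwise Hamming distances:
  Seq1 vs Seq2: 8
  Seq1 vs Seq3: 3
  Seq2 vs Seq3: 10
The largest is 10 mismatches, between Seq2 and Seq3; p = 10/19 = 0.526.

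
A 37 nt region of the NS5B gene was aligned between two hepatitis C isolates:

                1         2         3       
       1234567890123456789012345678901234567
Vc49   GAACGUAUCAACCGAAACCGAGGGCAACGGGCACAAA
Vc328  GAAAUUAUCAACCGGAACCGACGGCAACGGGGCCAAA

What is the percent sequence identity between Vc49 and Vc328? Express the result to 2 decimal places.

83.78%

Mismatches occur at site 4 (C↔A), site 5 (G↔U), site 15 (A↔G), site 22 (G↔C), site 32 (C↔G), site 33 (A↔C).
31 of the 37 sites match, so the percent identity is 31/37 × 100 = 83.78%.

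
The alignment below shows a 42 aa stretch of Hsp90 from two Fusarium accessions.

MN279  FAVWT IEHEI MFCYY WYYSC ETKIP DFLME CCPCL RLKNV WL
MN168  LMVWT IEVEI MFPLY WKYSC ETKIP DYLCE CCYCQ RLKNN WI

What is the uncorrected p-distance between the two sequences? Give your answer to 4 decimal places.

The sequences differ at positions 1 (F/L), 2 (A/M), 8 (H/V), 13 (C/P), 14 (Y/L), 17 (Y/K), 27 (F/Y), 29 (M/C), 33 (P/Y), 35 (L/Q), 40 (V/N), 42 (L/I).
There are 12 differences over 42 sites, so p = 12/42 = 0.2857.

0.2857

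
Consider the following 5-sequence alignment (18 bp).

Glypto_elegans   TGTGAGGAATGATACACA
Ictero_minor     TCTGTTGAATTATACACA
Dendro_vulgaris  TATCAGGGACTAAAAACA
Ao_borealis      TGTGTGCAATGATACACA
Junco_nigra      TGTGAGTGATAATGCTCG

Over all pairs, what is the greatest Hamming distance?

10

Pairwise Hamming distances:
  Glypto_elegans vs Ictero_minor: 4
  Glypto_elegans vs Dendro_vulgaris: 7
  Glypto_elegans vs Ao_borealis: 2
  Glypto_elegans vs Junco_nigra: 6
  Ictero_minor vs Dendro_vulgaris: 8
  Ictero_minor vs Ao_borealis: 4
  Ictero_minor vs Junco_nigra: 9
  Dendro_vulgaris vs Ao_borealis: 9
  Dendro_vulgaris vs Junco_nigra: 10
  Ao_borealis vs Junco_nigra: 7
The largest is 10, between Dendro_vulgaris and Junco_nigra.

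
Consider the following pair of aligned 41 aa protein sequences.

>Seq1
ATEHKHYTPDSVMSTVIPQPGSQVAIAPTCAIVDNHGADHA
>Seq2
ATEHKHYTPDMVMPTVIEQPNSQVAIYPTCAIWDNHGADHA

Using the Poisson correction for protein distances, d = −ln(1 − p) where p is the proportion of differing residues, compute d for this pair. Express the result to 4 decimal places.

0.1582

Differing sites — 11:S/M; 14:S/P; 18:P/E; 21:G/N; 27:A/Y; 33:V/W.
p = 6/41 = 0.146341.
d = −ln(1 − 0.146341) = −ln(0.853659) = 0.1582.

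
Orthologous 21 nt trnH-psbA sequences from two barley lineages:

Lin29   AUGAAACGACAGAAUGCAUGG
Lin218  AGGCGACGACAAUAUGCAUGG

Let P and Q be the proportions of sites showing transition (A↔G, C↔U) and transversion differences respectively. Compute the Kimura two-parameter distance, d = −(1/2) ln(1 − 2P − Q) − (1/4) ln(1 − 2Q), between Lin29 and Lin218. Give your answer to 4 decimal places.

Mismatches occur at site 2 (U↔G, transversion), site 4 (A↔C, transversion), site 5 (A↔G, transition), site 12 (G↔A, transition), site 13 (A↔U, transversion).
Of the 5 differences, 2 transitions and 3 transversions over 21 sites: P = 2/21 = 0.095238, Q = 3/21 = 0.142857.
d = −0.5·ln(0.666667) − 0.25·ln(0.714286) = −0.5·(-0.405465) − 0.25·(-0.336472) = 0.2869.

0.2869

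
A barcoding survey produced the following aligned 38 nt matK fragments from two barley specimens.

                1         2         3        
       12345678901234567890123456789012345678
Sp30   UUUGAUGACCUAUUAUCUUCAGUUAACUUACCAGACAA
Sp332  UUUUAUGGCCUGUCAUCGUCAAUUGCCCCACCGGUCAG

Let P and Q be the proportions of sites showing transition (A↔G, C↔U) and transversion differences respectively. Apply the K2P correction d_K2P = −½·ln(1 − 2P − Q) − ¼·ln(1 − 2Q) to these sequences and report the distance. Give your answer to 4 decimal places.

0.4916

The sequences differ at positions 4 (G/U, transversion), 8 (A/G, transition), 12 (A/G, transition), 14 (U/C, transition), 18 (U/G, transversion), 22 (G/A, transition), 25 (A/G, transition), 26 (A/C, transversion), 28 (U/C, transition), 29 (U/C, transition), 33 (A/G, transition), 35 (A/U, transversion), 38 (A/G, transition).
Of the 13 differences, 9 transitions and 4 transversions over 38 sites: P = 9/38 = 0.236842, Q = 4/38 = 0.105263.
d = −0.5·ln(0.421053) − 0.25·ln(0.789474) = −0.5·(-0.864997) − 0.25·(-0.236388) = 0.4916.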